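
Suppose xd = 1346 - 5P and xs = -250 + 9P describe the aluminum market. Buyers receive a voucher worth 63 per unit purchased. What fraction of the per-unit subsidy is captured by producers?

Pre-subsidy: 1346 - 5P = -250 + 9P gives P* = 114, x* = 776.
With the rebate, buyers effectively pay Pb = Ps − 63, where Ps is the price sellers receive.
Demand in terms of Ps becomes xd = 1346 − 5(Ps − 63) = 1661 - 5Ps. Setting this equal to supply: 1661 - 5Ps = -250 + 9Ps, so Ps = 136.5.
Buyers pay Pb = 136.5 − 63 = 73.5; x' = -250 + 9·136.5 = 978.5.
Buyers' price falls by P* − Pb = 114 − 73.5 = 40.5; sellers' price rises by Ps − P* = 136.5 − 114 = 22.5.
So producers capture 22.5/63 = 5/14 of each unit of subsidy.

Producer share = 5/14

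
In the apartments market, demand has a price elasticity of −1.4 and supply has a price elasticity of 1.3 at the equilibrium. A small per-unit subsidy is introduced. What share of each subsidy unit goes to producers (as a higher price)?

For a small subsidy around the equilibrium, the benefit split depends on the relative slopes, which at a point are proportional to the elasticities.
Buyer share = εs/(εs + |εd|) = 1.3/(1.3 + 1.4) = 13/27; seller share = |εd|/(εs + |εd|) = 14/27.
So producers capture 14/27 of the subsidy.

Producer share = 14/27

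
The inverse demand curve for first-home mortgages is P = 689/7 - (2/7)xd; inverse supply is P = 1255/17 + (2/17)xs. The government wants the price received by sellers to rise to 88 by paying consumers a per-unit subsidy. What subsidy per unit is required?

Required subsidy s = 24 per unit

At a seller price of 88, quantity supplied is -627.5 + 8.5·88 = 120.5.
Buyers absorb 120.5 only when they pay Pb = 689/7 − (2/7)·120.5 = 64.
s = Ps − Pb = 88 − 64 = 24.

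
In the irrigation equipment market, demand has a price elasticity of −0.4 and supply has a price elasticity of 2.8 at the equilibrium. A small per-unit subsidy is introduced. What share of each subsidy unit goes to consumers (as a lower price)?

Consumer share = 0.875

For a small subsidy around the equilibrium, the benefit split depends on the relative slopes, which at a point are proportional to the elasticities.
Buyer share = εs/(εs + |εd|) = 2.8/(2.8 + 0.4) = 0.875; seller share = |εd|/(εs + |εd|) = 0.125.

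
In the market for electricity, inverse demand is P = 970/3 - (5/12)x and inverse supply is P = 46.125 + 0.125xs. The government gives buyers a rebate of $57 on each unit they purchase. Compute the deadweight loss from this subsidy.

Pre-subsidy: 970/3 - (5/12)x = 46.125 + 0.125x gives x* = 6653/13 and P* = 5725/52.
With the rebate, buyers effectively pay Pb = Ps − 57, where Ps is the price sellers receive.
On the curves, Pb = 970/3 - (5/12)x and Ps = 46.125 + 0.125x; the wedge Ps − Pb = 57 gives 46.125 + 0.125x − (970/3 - (5/12)x) = 57, so x' = 617.
Then Pb = 970/3 − (5/12)·617 = 66.25 and Ps = 46.125 + 0.125·617 = 123.25.
The subsidy expands output by 617 − 6653/13 = 1368/13 past the efficient level; on those units the gap between marginal cost and willingness to pay runs from 0 up to 57.
DWL = ½ × 57 × 1368/13 = 38988/13.

Deadweight loss = 38988/13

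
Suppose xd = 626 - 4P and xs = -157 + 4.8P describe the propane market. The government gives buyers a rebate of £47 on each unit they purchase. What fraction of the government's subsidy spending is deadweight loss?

Pre-subsidy: 626 - 4P = -157 + 4.8P gives P* = 3915/44, x* = 2971/11.
With the rebate, buyers effectively pay Pb = Ps − 47, where Ps is the price sellers receive.
Demand in terms of Ps becomes xd = 626 − 4(Ps − 47) = 814 - 4Ps. Setting this equal to supply: 814 - 4Ps = -157 + 4.8Ps, so Ps = 4855/44.
Buyers pay Pb = 4855/44 − 47 = 2787/44; x' = -157 + 4.8·(4855/44) = 4099/11.
ΔCS = ½(2971/11 + 4099/11)(3915/44 − 2787/44) = 996870/121; ΔPS = ½(2971/11 + 4099/11)(4855/44 − 3915/44) = 830725/121.
Government spending = 47 × 4099/11 = 192653/11.
DWL = ½ × 47 × (4099/11 − 2971/11) = 26508/11; fraction = (26508/11) / (192653/11) = 564/4099.

DWL / government spending = 564/4099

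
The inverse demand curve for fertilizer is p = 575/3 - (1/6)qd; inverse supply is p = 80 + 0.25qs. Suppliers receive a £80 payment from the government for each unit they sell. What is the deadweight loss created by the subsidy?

Pre-subsidy: 575/3 - (1/6)q = 80 + 0.25q gives q* = 268 and p* = 147.
With the subsidy, sellers receive ps = pb + 80 for each unit, where pb is the price buyers pay.
On the curves, pb = 575/3 - (1/6)q and ps = 80 + 0.25q; the wedge ps − pb = 80 gives 80 + 0.25q − (575/3 - (1/6)q) = 80, so q' = 460.
Then pb = 575/3 − (1/6)·460 = 115 and ps = 80 + 0.25·460 = 195.
The subsidy expands output by 460 − 268 = 192 past the efficient level; on those units the gap between marginal cost and willingness to pay runs from 0 up to 80.
DWL = ½ × 80 × 192 = 7680.

Deadweight loss = £7680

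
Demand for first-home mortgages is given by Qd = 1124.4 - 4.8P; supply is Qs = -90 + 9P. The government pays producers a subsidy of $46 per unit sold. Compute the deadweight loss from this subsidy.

Pre-subsidy: 1124.4 - 4.8P = -90 + 9P gives P* = 88, Q* = 702.
With the subsidy, sellers receive Ps = Pb + 46 for each unit, where Pb is the price buyers pay.
Supply in terms of Pb becomes Qs = -90 + 9(Pb + 46) = 324 + 9Pb. Setting this equal to demand: 1124.4 - 4.8Pb = 324 + 9Pb, so Pb = 58.
Sellers receive Ps = 58 + 46 = 104; Q' = 1124.4 − 4.8·58 = 846.
The subsidy expands output by 846 − 702 = 144 past the efficient level; on those units the gap between marginal cost and willingness to pay runs from 0 up to 46.
DWL = ½ × 46 × 144 = 3312.

Deadweight loss = $3312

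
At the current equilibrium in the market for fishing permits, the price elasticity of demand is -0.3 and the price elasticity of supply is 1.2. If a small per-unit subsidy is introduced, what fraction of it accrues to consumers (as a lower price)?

Consumer share = 0.8

For a small subsidy around the equilibrium, the benefit split depends on the relative slopes, which at a point are proportional to the elasticities.
Buyer share = εs/(εs + |εd|) = 1.2/(1.2 + 0.3) = 0.8; seller share = |εd|/(εs + |εd|) = 0.2.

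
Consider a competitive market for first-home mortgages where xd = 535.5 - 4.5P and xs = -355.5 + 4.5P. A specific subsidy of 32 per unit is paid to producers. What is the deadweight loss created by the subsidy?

Pre-subsidy: 535.5 - 4.5P = -355.5 + 4.5P gives P* = 99, x* = 90.
With the subsidy, sellers receive Ps = Pb + 32 for each unit, where Pb is the price buyers pay.
Supply in terms of Pb becomes xs = -355.5 + 4.5(Pb + 32) = -211.5 + 4.5Pb. Setting this equal to demand: 535.5 - 4.5Pb = -211.5 + 4.5Pb, so Pb = 83.
Sellers receive Ps = 83 + 32 = 115; x' = 535.5 − 4.5·83 = 162.
The subsidy expands output by 162 − 90 = 72 past the efficient level; on those units the gap between marginal cost and willingness to pay runs from 0 up to 32.
DWL = ½ × 32 × 72 = 1152.

Deadweight loss = 1152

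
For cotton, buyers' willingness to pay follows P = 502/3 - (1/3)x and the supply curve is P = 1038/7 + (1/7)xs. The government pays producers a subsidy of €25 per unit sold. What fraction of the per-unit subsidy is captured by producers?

Pre-subsidy: 502/3 - (1/3)x = 1038/7 + (1/7)x gives x* = 40 and P* = 154.
With the subsidy, sellers receive Ps = Pb + 25 for each unit, where Pb is the price buyers pay.
On the curves, Pb = 502/3 - (1/3)x and Ps = 1038/7 + (1/7)x; the wedge Ps − Pb = 25 gives 1038/7 + (1/7)x − (502/3 - (1/3)x) = 25, so x' = 92.5.
Then Pb = 502/3 − (1/3)·92.5 = 136.5 and Ps = 1038/7 + (1/7)·92.5 = 161.5.
Buyers' price falls by P* − Pb = 154 − 136.5 = 17.5; sellers' price rises by Ps − P* = 161.5 − 154 = 7.5.
So producers capture 7.5/25 = 0.3 of each unit of subsidy.

Producer share = 0.3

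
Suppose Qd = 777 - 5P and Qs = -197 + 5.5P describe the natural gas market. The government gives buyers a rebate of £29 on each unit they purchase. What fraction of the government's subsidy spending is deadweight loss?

Pre-subsidy: 777 - 5P = -197 + 5.5P gives P* = 1948/21, Q* = 6577/21.
With the rebate, buyers effectively pay Pb = Ps − 29, where Ps is the price sellers receive.
Demand in terms of Ps becomes Qd = 777 − 5(Ps − 29) = 922 - 5Ps. Setting this equal to supply: 922 - 5Ps = -197 + 5.5Ps, so Ps = 746/7.
Buyers pay Pb = 746/7 − 29 = 543/7; Q' = -197 + 5.5·(746/7) = 2724/7.
ΔCS = ½(6577/21 + 2724/7)(1948/21 − 543/7) = 96019/18; ΔPS = ½(6577/21 + 2724/7)(746/7 − 1948/21) = 43645/9.
Government spending = 29 × 2724/7 = 78996/7.
DWL = ½ × 29 × (2724/7 − 6577/21) = 46255/42; fraction = (46255/42) / (78996/7) = 1595/16344.

DWL / government spending = 1595/16344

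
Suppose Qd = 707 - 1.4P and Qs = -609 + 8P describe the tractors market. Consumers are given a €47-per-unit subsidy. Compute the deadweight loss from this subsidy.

Deadweight loss = €1316

Pre-subsidy: 707 - 1.4P = -609 + 8P gives P* = 140, Q* = 511.
With the rebate, buyers effectively pay Pb = Ps − 47, where Ps is the price sellers receive.
Demand in terms of Ps becomes Qd = 707 − 1.4(Ps − 47) = 772.8 - 1.4Ps. Setting this equal to supply: 772.8 - 1.4Ps = -609 + 8Ps, so Ps = 147.
Buyers pay Pb = 147 − 47 = 100; Q' = -609 + 8·147 = 567.
The subsidy expands output by 567 − 511 = 56 past the efficient level; on those units the gap between marginal cost and willingness to pay runs from 0 up to 47.
DWL = ½ × 47 × 56 = 1316.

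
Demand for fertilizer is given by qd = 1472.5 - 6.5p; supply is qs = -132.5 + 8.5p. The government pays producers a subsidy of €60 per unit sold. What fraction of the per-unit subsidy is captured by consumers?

Consumer share = 17/30

Pre-subsidy: 1472.5 - 6.5p = -132.5 + 8.5p gives p* = 107, q* = 777.
With the subsidy, sellers receive ps = pb + 60 for each unit, where pb is the price buyers pay.
Supply in terms of pb becomes qs = -132.5 + 8.5(pb + 60) = 377.5 + 8.5pb. Setting this equal to demand: 1472.5 - 6.5pb = 377.5 + 8.5pb, so pb = 73.
Sellers receive ps = 73 + 60 = 133; q' = 1472.5 − 6.5·73 = 998.
Buyers' price falls by p* − pb = 107 − 73 = 34; sellers' price rises by ps − p* = 133 − 107 = 26.
So consumers capture 34/60 = 17/30 of each unit of subsidy.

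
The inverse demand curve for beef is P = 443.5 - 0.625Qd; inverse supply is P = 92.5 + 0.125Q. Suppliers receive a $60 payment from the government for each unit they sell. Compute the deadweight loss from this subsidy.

Deadweight loss = $2400

Pre-subsidy: 443.5 - 0.625Q = 92.5 + 0.125Q gives Q* = 468 and P* = 151.
With the subsidy, sellers receive Ps = Pb + 60 for each unit, where Pb is the price buyers pay.
On the curves, Pb = 443.5 - 0.625Q and Ps = 92.5 + 0.125Q; the wedge Ps − Pb = 60 gives 92.5 + 0.125Q − (443.5 - 0.625Q) = 60, so Q' = 548.
Then Pb = 443.5 − 0.625·548 = 101 and Ps = 92.5 + 0.125·548 = 161.
The subsidy expands output by 548 − 468 = 80 past the efficient level; on those units the gap between marginal cost and willingness to pay runs from 0 up to 60.
DWL = ½ × 60 × 80 = 2400.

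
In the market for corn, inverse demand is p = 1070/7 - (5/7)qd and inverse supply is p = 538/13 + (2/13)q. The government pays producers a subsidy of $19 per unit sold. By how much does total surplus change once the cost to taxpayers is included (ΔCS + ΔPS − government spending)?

Pre-subsidy: 1070/7 - (5/7)q = 538/13 + (2/13)q gives q* = 10144/79 and p* = 4830/79.
With the subsidy, sellers receive ps = pb + 19 for each unit, where pb is the price buyers pay.
On the curves, pb = 1070/7 - (5/7)q and ps = 538/13 + (2/13)q; the wedge ps − pb = 19 gives 538/13 + (2/13)q − (1070/7 - (5/7)q) = 19, so q' = 11873/79.
Then pb = 1070/7 − (5/7)·(11873/79) = 3595/79 and ps = 538/13 + (2/13)·(11873/79) = 5096/79.
ΔCS = ½(10144/79 + 11873/79)(4830/79 − 3595/79) = 27190995/12482; ΔPS = ½(10144/79 + 11873/79)(5096/79 − 4830/79) = 2928261/6241.
Government spending = 19 × 11873/79 = 225587/79.
Net change = 27190995/12482 + 2928261/6241 − 225587/79 = -32851/158. The loss equals the DWL triangle ½·19·1729/79.

Net change in total surplus = -32851/158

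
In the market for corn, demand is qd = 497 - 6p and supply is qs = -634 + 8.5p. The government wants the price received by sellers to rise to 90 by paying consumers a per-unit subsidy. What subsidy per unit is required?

Required subsidy s = 29 per unit

At a seller price of 90, quantity supplied is -634 + 8.5·90 = 131.
Buyers absorb 131 only when they pay pb with 497 − 6·pb = 131, i.e. pb = 61.
s = ps − pb = 90 − 61 = 29.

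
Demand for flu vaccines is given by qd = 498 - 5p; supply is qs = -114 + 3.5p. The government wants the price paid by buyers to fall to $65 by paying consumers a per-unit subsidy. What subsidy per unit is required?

At a buyer price of 65, quantity demanded is 498 − 5·65 = 173.
Sellers supply 173 only when they receive ps with -114 + 3.5·ps = 173, i.e. ps = 82.
s = ps − pb = 82 − 65 = 17.

Required subsidy s = $17 per unit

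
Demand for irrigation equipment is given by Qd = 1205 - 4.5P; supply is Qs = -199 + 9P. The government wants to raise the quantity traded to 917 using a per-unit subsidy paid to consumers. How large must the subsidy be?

At Q = 917, invert demand for the buyer price: Pb = (1205 − 917)/4.5 = 64; invert supply for the seller price: Ps = (917 − (-199))/9 = 124.
The subsidy must fill the gap: s = Ps − Pb = 124 − 64 = 60.

Required subsidy s = 60 per unit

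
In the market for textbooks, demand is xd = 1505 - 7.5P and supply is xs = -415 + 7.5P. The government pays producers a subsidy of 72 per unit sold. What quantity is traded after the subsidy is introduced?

x' = 815

Pre-subsidy: 1505 - 7.5P = -415 + 7.5P gives P* = 128, x* = 545.
With the subsidy, sellers receive Ps = Pb + 72 for each unit, where Pb is the price buyers pay.
Supply in terms of Pb becomes xs = -415 + 7.5(Pb + 72) = 125 + 7.5Pb. Setting this equal to demand: 1505 - 7.5Pb = 125 + 7.5Pb, so Pb = 92.
Sellers receive Ps = 92 + 72 = 164; x' = 1505 − 7.5·92 = 815.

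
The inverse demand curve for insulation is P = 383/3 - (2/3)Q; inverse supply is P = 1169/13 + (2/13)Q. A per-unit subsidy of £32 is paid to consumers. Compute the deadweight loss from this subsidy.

Deadweight loss = £624

Pre-subsidy: 383/3 - (2/3)Q = 1169/13 + (2/13)Q gives Q* = 46 and P* = 97.
With the rebate, buyers effectively pay Pb = Ps − 32, where Ps is the price sellers receive.
On the curves, Pb = 383/3 - (2/3)Q and Ps = 1169/13 + (2/13)Q; the wedge Ps − Pb = 32 gives 1169/13 + (2/13)Q − (383/3 - (2/3)Q) = 32, so Q' = 85.
Then Pb = 383/3 − (2/3)·85 = 71 and Ps = 1169/13 + (2/13)·85 = 103.
The subsidy expands output by 85 − 46 = 39 past the efficient level; on those units the gap between marginal cost and willingness to pay runs from 0 up to 32.
DWL = ½ × 32 × 39 = 624.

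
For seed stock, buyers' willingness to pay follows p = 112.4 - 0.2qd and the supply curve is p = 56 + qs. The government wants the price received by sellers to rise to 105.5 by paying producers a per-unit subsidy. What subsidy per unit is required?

Required subsidy s = 3 per unit

At a seller price of 105.5, quantity supplied is -56 + 1·105.5 = 49.5.
Buyers absorb 49.5 only when they pay pb = 112.4 − 0.2·49.5 = 102.5.
s = ps − pb = 105.5 − 102.5 = 3.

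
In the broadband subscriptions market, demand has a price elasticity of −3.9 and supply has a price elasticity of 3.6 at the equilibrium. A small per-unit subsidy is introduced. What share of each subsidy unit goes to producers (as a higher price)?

For a small subsidy around the equilibrium, the benefit split depends on the relative slopes, which at a point are proportional to the elasticities.
Buyer share = εs/(εs + |εd|) = 3.6/(3.6 + 3.9) = 0.48; seller share = |εd|/(εs + |εd|) = 0.52.
So producers capture 0.52 of the subsidy.

Producer share = 0.52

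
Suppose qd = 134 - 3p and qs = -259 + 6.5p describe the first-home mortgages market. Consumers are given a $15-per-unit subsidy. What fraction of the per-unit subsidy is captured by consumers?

Pre-subsidy: 134 - 3p = -259 + 6.5p gives p* = 786/19, q* = 188/19.
With the rebate, buyers effectively pay pb = ps − 15, where ps is the price sellers receive.
Demand in terms of ps becomes qd = 134 − 3(ps − 15) = 179 - 3ps. Setting this equal to supply: 179 - 3ps = -259 + 6.5ps, so ps = 876/19.
Buyers pay pb = 876/19 − 15 = 591/19; q' = -259 + 6.5·(876/19) = 773/19.
Buyers' price falls by p* − pb = 786/19 − 591/19 = 195/19; sellers' price rises by ps − p* = 876/19 − 786/19 = 90/19.
So consumers capture (195/19)/15 = 13/19 of each unit of subsidy.

Consumer share = 13/19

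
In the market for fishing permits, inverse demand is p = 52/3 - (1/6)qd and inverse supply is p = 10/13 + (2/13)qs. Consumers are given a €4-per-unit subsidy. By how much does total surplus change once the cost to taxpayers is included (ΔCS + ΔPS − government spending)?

Pre-subsidy: 52/3 - (1/6)q = 10/13 + (2/13)q gives q* = 51.68 and p* = 8.72.
With the rebate, buyers effectively pay pb = ps − 4, where ps is the price sellers receive.
On the curves, pb = 52/3 - (1/6)q and ps = 10/13 + (2/13)q; the wedge ps − pb = 4 gives 10/13 + (2/13)q − (52/3 - (1/6)q) = 4, so q' = 64.16.
Then pb = 52/3 − (1/6)·64.16 = 6.64 and ps = 10/13 + (2/13)·64.16 = 10.64.
ΔCS = ½(51.68 + 64.16)(8.72 − 6.64) = 120.4736; ΔPS = ½(51.68 + 64.16)(10.64 − 8.72) = 111.2064.
Government spending = 4 × 64.16 = 256.64.
Net change = 120.4736 + 111.2064 − 256.64 = -24.96. The loss equals the DWL triangle ½·4·12.48.

Net change in total surplus = -€24.96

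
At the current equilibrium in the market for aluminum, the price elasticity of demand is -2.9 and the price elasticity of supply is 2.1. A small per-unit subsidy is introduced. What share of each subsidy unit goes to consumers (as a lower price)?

For a small subsidy around the equilibrium, the benefit split depends on the relative slopes, which at a point are proportional to the elasticities.
Buyer share = εs/(εs + |εd|) = 2.1/(2.1 + 2.9) = 0.42; seller share = |εd|/(εs + |εd|) = 0.58.

Consumer share = 0.42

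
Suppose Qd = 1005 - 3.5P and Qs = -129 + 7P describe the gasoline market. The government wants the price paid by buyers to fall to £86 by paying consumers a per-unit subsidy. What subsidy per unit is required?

At a buyer price of 86, quantity demanded is 1005 − 3.5·86 = 704.
Sellers supply 704 only when they receive Ps with -129 + 7·Ps = 704, i.e. Ps = 119.
s = Ps − Pb = 119 − 86 = 33.

Required subsidy s = £33 per unit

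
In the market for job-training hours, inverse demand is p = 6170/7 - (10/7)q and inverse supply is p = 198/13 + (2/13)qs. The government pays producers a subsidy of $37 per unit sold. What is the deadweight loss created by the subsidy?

Deadweight loss = 124579/288

Pre-subsidy: 6170/7 - (10/7)q = 198/13 + (2/13)q gives q* = 9853/18 and p* = 895/9.
With the subsidy, sellers receive ps = pb + 37 for each unit, where pb is the price buyers pay.
On the curves, pb = 6170/7 - (10/7)q and ps = 198/13 + (2/13)q; the wedge ps − pb = 37 gives 198/13 + (2/13)q − (6170/7 - (10/7)q) = 37, so q' = 27397/48.
Then pb = 6170/7 − (10/7)·(27397/48) = 1585/24 and ps = 198/13 + (2/13)·(27397/48) = 2473/24.
The subsidy expands output by 27397/48 − 9853/18 = 3367/144 past the efficient level; on those units the gap between marginal cost and willingness to pay runs from 0 up to 37.
DWL = ½ × 37 × 3367/144 = 124579/288.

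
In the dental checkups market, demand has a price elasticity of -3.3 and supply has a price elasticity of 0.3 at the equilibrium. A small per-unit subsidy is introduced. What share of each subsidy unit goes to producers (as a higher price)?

Producer share = 11/12

For a small subsidy around the equilibrium, the benefit split depends on the relative slopes, which at a point are proportional to the elasticities.
Buyer share = εs/(εs + |εd|) = 0.3/(0.3 + 3.3) = 1/12; seller share = |εd|/(εs + |εd|) = 11/12.
So producers capture 11/12 of the subsidy.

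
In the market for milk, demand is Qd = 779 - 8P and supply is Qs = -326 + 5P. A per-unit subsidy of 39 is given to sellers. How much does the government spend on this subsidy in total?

Government cost = 8541

Pre-subsidy: 779 - 8P = -326 + 5P gives P* = 85, Q* = 99.
With the subsidy, sellers receive Ps = Pb + 39 for each unit, where Pb is the price buyers pay.
Supply in terms of Pb becomes Qs = -326 + 5(Pb + 39) = -131 + 5Pb. Setting this equal to demand: 779 - 8Pb = -131 + 5Pb, so Pb = 70.
Sellers receive Ps = 70 + 39 = 109; Q' = 779 − 8·70 = 219.
Government outlay = subsidy × quantity = 39 × 219 = 8541.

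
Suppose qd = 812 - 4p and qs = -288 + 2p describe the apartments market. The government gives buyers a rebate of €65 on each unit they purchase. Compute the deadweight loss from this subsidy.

Deadweight loss = 8450/3

Pre-subsidy: 812 - 4p = -288 + 2p gives p* = 550/3, q* = 236/3.
With the rebate, buyers effectively pay pb = ps − 65, where ps is the price sellers receive.
Demand in terms of ps becomes qd = 812 − 4(ps − 65) = 1072 - 4ps. Setting this equal to supply: 1072 - 4ps = -288 + 2ps, so ps = 680/3.
Buyers pay pb = 680/3 − 65 = 485/3; q' = -288 + 2·(680/3) = 496/3.
The subsidy expands output by 496/3 − 236/3 = 260/3 past the efficient level; on those units the gap between marginal cost and willingness to pay runs from 0 up to 65.
DWL = ½ × 65 × 260/3 = 8450/3.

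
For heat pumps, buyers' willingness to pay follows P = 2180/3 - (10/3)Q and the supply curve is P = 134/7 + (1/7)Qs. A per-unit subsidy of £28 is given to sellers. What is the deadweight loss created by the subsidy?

Deadweight loss = 8232/73

Pre-subsidy: 2180/3 - (10/3)Q = 134/7 + (1/7)Q gives Q* = 14858/73 and P* = 3520/73.
With the subsidy, sellers receive Ps = Pb + 28 for each unit, where Pb is the price buyers pay.
On the curves, Pb = 2180/3 - (10/3)Q and Ps = 134/7 + (1/7)Q; the wedge Ps − Pb = 28 gives 134/7 + (1/7)Q − (2180/3 - (10/3)Q) = 28, so Q' = 15446/73.
Then Pb = 2180/3 − (10/3)·(15446/73) = 1560/73 and Ps = 134/7 + (1/7)·(15446/73) = 3604/73.
The subsidy expands output by 15446/73 − 14858/73 = 588/73 past the efficient level; on those units the gap between marginal cost and willingness to pay runs from 0 up to 28.
DWL = ½ × 28 × 588/73 = 8232/73.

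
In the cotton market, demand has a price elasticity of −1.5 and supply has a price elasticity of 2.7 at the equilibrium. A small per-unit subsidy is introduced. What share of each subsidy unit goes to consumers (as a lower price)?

For a small subsidy around the equilibrium, the benefit split depends on the relative slopes, which at a point are proportional to the elasticities.
Buyer share = εs/(εs + |εd|) = 2.7/(2.7 + 1.5) = 9/14; seller share = |εd|/(εs + |εd|) = 5/14.

Consumer share = 9/14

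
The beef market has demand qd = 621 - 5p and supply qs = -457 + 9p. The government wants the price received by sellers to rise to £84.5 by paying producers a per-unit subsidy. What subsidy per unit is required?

Required subsidy s = £21 per unit

At a seller price of 84.5, quantity supplied is -457 + 9·84.5 = 303.5.
Buyers absorb 303.5 only when they pay pb with 621 − 5·pb = 303.5, i.e. pb = 63.5.
s = ps − pb = 84.5 − 63.5 = 21.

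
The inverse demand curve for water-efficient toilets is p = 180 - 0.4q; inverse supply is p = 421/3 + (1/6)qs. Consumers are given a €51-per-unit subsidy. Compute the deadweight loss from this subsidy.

Deadweight loss = €2295

Pre-subsidy: 180 - 0.4q = 421/3 + (1/6)q gives q* = 70 and p* = 152.
With the rebate, buyers effectively pay pb = ps − 51, where ps is the price sellers receive.
On the curves, pb = 180 - 0.4q and ps = 421/3 + (1/6)q; the wedge ps − pb = 51 gives 421/3 + (1/6)q − (180 - 0.4q) = 51, so q' = 160.
Then pb = 180 − 0.4·160 = 116 and ps = 421/3 + (1/6)·160 = 167.
The subsidy expands output by 160 − 70 = 90 past the efficient level; on those units the gap between marginal cost and willingness to pay runs from 0 up to 51.
DWL = ½ × 51 × 90 = 2295.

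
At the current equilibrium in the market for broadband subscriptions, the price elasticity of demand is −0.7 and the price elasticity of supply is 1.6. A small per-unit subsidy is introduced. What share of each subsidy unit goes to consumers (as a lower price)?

Consumer share = 16/23

For a small subsidy around the equilibrium, the benefit split depends on the relative slopes, which at a point are proportional to the elasticities.
Buyer share = εs/(εs + |εd|) = 1.6/(1.6 + 0.7) = 16/23; seller share = |εd|/(εs + |εd|) = 7/23.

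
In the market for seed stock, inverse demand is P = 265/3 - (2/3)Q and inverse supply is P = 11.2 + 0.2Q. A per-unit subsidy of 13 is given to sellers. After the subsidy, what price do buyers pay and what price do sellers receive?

Buyers pay 19; sellers receive 32

Pre-subsidy: 265/3 - (2/3)Q = 11.2 + 0.2Q gives Q* = 89 and P* = 29.
With the subsidy, sellers receive Ps = Pb + 13 for each unit, where Pb is the price buyers pay.
On the curves, Pb = 265/3 - (2/3)Q and Ps = 11.2 + 0.2Q; the wedge Ps − Pb = 13 gives 11.2 + 0.2Q − (265/3 - (2/3)Q) = 13, so Q' = 104.
Then Pb = 265/3 − (2/3)·104 = 19 and Ps = 11.2 + 0.2·104 = 32.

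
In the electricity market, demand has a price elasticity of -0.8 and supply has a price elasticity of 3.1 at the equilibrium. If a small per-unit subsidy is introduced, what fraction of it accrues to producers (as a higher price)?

For a small subsidy around the equilibrium, the benefit split depends on the relative slopes, which at a point are proportional to the elasticities.
Buyer share = εs/(εs + |εd|) = 3.1/(3.1 + 0.8) = 31/39; seller share = |εd|/(εs + |εd|) = 8/39.
So producers capture 8/39 of the subsidy.

Producer share = 8/39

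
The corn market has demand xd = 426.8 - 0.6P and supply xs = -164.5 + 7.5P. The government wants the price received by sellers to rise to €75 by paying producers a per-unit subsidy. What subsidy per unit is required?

At a seller price of 75, quantity supplied is -164.5 + 7.5·75 = 398.
Buyers absorb 398 only when they pay Pb with 426.8 − 0.6·Pb = 398, i.e. Pb = 48.
s = Ps − Pb = 75 − 48 = 27.

Required subsidy s = €27 per unit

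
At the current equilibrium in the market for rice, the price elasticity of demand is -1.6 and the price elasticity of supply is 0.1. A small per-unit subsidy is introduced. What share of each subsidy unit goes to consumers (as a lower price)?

Consumer share = 1/17

For a small subsidy around the equilibrium, the benefit split depends on the relative slopes, which at a point are proportional to the elasticities.
Buyer share = εs/(εs + |εd|) = 0.1/(0.1 + 1.6) = 1/17; seller share = |εd|/(εs + |εd|) = 16/17.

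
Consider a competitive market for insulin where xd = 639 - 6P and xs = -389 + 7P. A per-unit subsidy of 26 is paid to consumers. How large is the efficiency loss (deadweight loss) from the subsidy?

Deadweight loss = 1092

Pre-subsidy: 639 - 6P = -389 + 7P gives P* = 1028/13, x* = 2139/13.
With the rebate, buyers effectively pay Pb = Ps − 26, where Ps is the price sellers receive.
Demand in terms of Ps becomes xd = 639 − 6(Ps − 26) = 795 - 6Ps. Setting this equal to supply: 795 - 6Ps = -389 + 7Ps, so Ps = 1184/13.
Buyers pay Pb = 1184/13 − 26 = 846/13; x' = -389 + 7·(1184/13) = 3231/13.
The subsidy expands output by 3231/13 − 2139/13 = 84 past the efficient level; on those units the gap between marginal cost and willingness to pay runs from 0 up to 26.
DWL = ½ × 26 × 84 = 1092.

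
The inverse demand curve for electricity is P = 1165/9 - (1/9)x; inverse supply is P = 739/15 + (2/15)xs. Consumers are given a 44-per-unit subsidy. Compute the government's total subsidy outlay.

Pre-subsidy: 1165/9 - (1/9)x = 739/15 + (2/15)x gives x* = 328 and P* = 93.
With the rebate, buyers effectively pay Pb = Ps − 44, where Ps is the price sellers receive.
On the curves, Pb = 1165/9 - (1/9)x and Ps = 739/15 + (2/15)x; the wedge Ps − Pb = 44 gives 739/15 + (2/15)x − (1165/9 - (1/9)x) = 44, so x' = 508.
Then Pb = 1165/9 − (1/9)·508 = 73 and Ps = 739/15 + (2/15)·508 = 117.
Government outlay = subsidy × quantity = 44 × 508 = 22352.

Government cost = 22352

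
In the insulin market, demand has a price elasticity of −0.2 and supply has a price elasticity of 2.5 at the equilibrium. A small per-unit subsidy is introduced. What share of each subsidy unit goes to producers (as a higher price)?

Producer share = 2/27

For a small subsidy around the equilibrium, the benefit split depends on the relative slopes, which at a point are proportional to the elasticities.
Buyer share = εs/(εs + |εd|) = 2.5/(2.5 + 0.2) = 25/27; seller share = |εd|/(εs + |εd|) = 2/27.
So producers capture 2/27 of the subsidy.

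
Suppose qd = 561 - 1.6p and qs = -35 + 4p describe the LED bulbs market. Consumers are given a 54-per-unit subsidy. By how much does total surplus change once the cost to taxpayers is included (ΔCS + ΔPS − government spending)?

Net change in total surplus = -11664/7

Pre-subsidy: 561 - 1.6p = -35 + 4p gives p* = 745/7, q* = 2735/7.
With the rebate, buyers effectively pay pb = ps − 54, where ps is the price sellers receive.
Demand in terms of ps becomes qd = 561 − 1.6(ps − 54) = 647.4 - 1.6ps. Setting this equal to supply: 647.4 - 1.6ps = -35 + 4ps, so ps = 853/7.
Buyers pay pb = 853/7 − 54 = 475/7; q' = -35 + 4·(853/7) = 3167/7.
ΔCS = ½(2735/7 + 3167/7)(745/7 − 475/7) = 796770/49; ΔPS = ½(2735/7 + 3167/7)(853/7 − 745/7) = 318708/49.
Government spending = 54 × 3167/7 = 171018/7.
Net change = 796770/49 + 318708/49 − 171018/7 = -11664/7. The loss equals the DWL triangle ½·54·432/7.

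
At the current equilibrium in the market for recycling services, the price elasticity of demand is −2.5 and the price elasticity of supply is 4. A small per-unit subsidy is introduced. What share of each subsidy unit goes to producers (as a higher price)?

For a small subsidy around the equilibrium, the benefit split depends on the relative slopes, which at a point are proportional to the elasticities.
Buyer share = εs/(εs + |εd|) = 4/(4 + 2.5) = 8/13; seller share = |εd|/(εs + |εd|) = 5/13.
So producers capture 5/13 of the subsidy.

Producer share = 5/13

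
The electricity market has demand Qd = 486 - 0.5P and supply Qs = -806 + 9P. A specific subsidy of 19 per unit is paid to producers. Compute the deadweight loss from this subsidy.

Deadweight loss = 85.5

Pre-subsidy: 486 - 0.5P = -806 + 9P gives P* = 136, Q* = 418.
With the subsidy, sellers receive Ps = Pb + 19 for each unit, where Pb is the price buyers pay.
Supply in terms of Pb becomes Qs = -806 + 9(Pb + 19) = -635 + 9Pb. Setting this equal to demand: 486 - 0.5Pb = -635 + 9Pb, so Pb = 118.
Sellers receive Ps = 118 + 19 = 137; Q' = 486 − 0.5·118 = 427.
The subsidy expands output by 427 − 418 = 9 past the efficient level; on those units the gap between marginal cost and willingness to pay runs from 0 up to 19.
DWL = ½ × 19 × 9 = 85.5.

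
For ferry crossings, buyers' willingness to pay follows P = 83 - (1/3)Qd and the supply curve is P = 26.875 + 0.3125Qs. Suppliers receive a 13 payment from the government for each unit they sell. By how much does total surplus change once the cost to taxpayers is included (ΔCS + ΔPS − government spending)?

Net change in total surplus = -4056/31

Pre-subsidy: 83 - (1/3)Q = 26.875 + 0.3125Q gives Q* = 2694/31 and P* = 1675/31.
With the subsidy, sellers receive Ps = Pb + 13 for each unit, where Pb is the price buyers pay.
On the curves, Pb = 83 - (1/3)Q and Ps = 26.875 + 0.3125Q; the wedge Ps − Pb = 13 gives 26.875 + 0.3125Q − (83 - (1/3)Q) = 13, so Q' = 3318/31.
Then Pb = 83 − (1/3)·(3318/31) = 1467/31 and Ps = 26.875 + 0.3125·(3318/31) = 1870/31.
ΔCS = ½(2694/31 + 3318/31)(1675/31 − 1467/31) = 625248/961; ΔPS = ½(2694/31 + 3318/31)(1870/31 − 1675/31) = 586170/961.
Government spending = 13 × 3318/31 = 43134/31.
Net change = 625248/961 + 586170/961 − 43134/31 = -4056/31. The loss equals the DWL triangle ½·13·624/31.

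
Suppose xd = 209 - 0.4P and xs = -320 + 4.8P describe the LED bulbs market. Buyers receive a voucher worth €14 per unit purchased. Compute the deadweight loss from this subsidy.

Deadweight loss = 2352/65

Pre-subsidy: 209 - 0.4P = -320 + 4.8P gives P* = 2645/26, x* = 2188/13.
With the rebate, buyers effectively pay Pb = Ps − 14, where Ps is the price sellers receive.
Demand in terms of Ps becomes xd = 209 − 0.4(Ps − 14) = 214.6 - 0.4Ps. Setting this equal to supply: 214.6 - 0.4Ps = -320 + 4.8Ps, so Ps = 2673/26.
Buyers pay Pb = 2673/26 − 14 = 2309/26; x' = -320 + 4.8·(2673/26) = 11276/65.
The subsidy expands output by 11276/65 − 2188/13 = 336/65 past the efficient level; on those units the gap between marginal cost and willingness to pay runs from 0 up to 14.
DWL = ½ × 14 × 336/65 = 2352/65.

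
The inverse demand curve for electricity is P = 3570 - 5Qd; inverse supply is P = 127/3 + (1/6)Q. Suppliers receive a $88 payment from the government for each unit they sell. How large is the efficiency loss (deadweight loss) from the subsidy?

Deadweight loss = 23232/31

Pre-subsidy: 3570 - 5Q = 127/3 + (1/6)Q gives Q* = 21166/31 and P* = 4840/31.
With the subsidy, sellers receive Ps = Pb + 88 for each unit, where Pb is the price buyers pay.
On the curves, Pb = 3570 - 5Q and Ps = 127/3 + (1/6)Q; the wedge Ps − Pb = 88 gives 127/3 + (1/6)Q − (3570 - 5Q) = 88, so Q' = 21694/31.
Then Pb = 3570 − 5·(21694/31) = 2200/31 and Ps = 127/3 + (1/6)·(21694/31) = 4928/31.
The subsidy expands output by 21694/31 − 21166/31 = 528/31 past the efficient level; on those units the gap between marginal cost and willingness to pay runs from 0 up to 88.
DWL = ½ × 88 × 528/31 = 23232/31.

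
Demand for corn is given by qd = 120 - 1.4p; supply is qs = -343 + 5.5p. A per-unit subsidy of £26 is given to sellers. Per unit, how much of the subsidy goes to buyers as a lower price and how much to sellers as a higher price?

Buyers gain 1430/69 per unit; sellers gain 364/69 per unit

Pre-subsidy: 120 - 1.4p = -343 + 5.5p gives p* = 4630/69, q* = 1798/69.
With the subsidy, sellers receive ps = pb + 26 for each unit, where pb is the price buyers pay.
Supply in terms of pb becomes qs = -343 + 5.5(pb + 26) = -200 + 5.5pb. Setting this equal to demand: 120 - 1.4pb = -200 + 5.5pb, so pb = 3200/69.
Sellers receive ps = 3200/69 + 26 = 4994/69; q' = 120 − 1.4·(3200/69) = 3800/69.
Buyers' price falls by p* − pb = 4630/69 − 3200/69 = 1430/69; sellers' price rises by ps − p* = 4994/69 − 4630/69 = 364/69.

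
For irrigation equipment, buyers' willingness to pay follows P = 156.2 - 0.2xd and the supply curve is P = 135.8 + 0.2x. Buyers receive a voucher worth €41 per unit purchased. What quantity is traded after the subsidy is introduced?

x' = 153.5

Pre-subsidy: 156.2 - 0.2x = 135.8 + 0.2x gives x* = 51 and P* = 146.
With the rebate, buyers effectively pay Pb = Ps − 41, where Ps is the price sellers receive.
On the curves, Pb = 156.2 - 0.2x and Ps = 135.8 + 0.2x; the wedge Ps − Pb = 41 gives 135.8 + 0.2x − (156.2 - 0.2x) = 41, so x' = 153.5.
Then Pb = 156.2 − 0.2·153.5 = 125.5 and Ps = 135.8 + 0.2·153.5 = 166.5.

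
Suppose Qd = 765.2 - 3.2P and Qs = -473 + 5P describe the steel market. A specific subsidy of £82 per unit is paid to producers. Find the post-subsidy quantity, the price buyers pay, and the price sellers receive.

Q' = 442; buyers pay £101; sellers receive £183

Pre-subsidy: 765.2 - 3.2P = -473 + 5P gives P* = 151, Q* = 282.
With the subsidy, sellers receive Ps = Pb + 82 for each unit, where Pb is the price buyers pay.
Supply in terms of Pb becomes Qs = -473 + 5(Pb + 82) = -63 + 5Pb. Setting this equal to demand: 765.2 - 3.2Pb = -63 + 5Pb, so Pb = 101.
Sellers receive Ps = 101 + 82 = 183; Q' = 765.2 − 3.2·101 = 442.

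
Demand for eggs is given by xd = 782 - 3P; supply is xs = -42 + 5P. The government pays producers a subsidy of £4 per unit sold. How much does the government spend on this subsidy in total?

Government cost = £1922

Pre-subsidy: 782 - 3P = -42 + 5P gives P* = 103, x* = 473.
With the subsidy, sellers receive Ps = Pb + 4 for each unit, where Pb is the price buyers pay.
Supply in terms of Pb becomes xs = -42 + 5(Pb + 4) = -22 + 5Pb. Setting this equal to demand: 782 - 3Pb = -22 + 5Pb, so Pb = 100.5.
Sellers receive Ps = 100.5 + 4 = 104.5; x' = 782 − 3·100.5 = 480.5.
Government outlay = subsidy × quantity = 4 × 480.5 = 1922.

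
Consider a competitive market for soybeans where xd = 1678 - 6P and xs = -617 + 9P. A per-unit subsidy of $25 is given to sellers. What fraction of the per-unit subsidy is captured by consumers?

Consumer share = 0.6

Pre-subsidy: 1678 - 6P = -617 + 9P gives P* = 153, x* = 760.
With the subsidy, sellers receive Ps = Pb + 25 for each unit, where Pb is the price buyers pay.
Supply in terms of Pb becomes xs = -617 + 9(Pb + 25) = -392 + 9Pb. Setting this equal to demand: 1678 - 6Pb = -392 + 9Pb, so Pb = 138.
Sellers receive Ps = 138 + 25 = 163; x' = 1678 − 6·138 = 850.
Buyers' price falls by P* − Pb = 153 − 138 = 15; sellers' price rises by Ps − P* = 163 − 153 = 10.
So consumers capture 15/25 = 0.6 of each unit of subsidy.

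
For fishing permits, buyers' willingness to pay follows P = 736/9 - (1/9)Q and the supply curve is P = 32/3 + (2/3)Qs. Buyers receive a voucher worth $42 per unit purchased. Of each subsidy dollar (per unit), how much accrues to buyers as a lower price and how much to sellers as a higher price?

Pre-subsidy: 736/9 - (1/9)Q = 32/3 + (2/3)Q gives Q* = 640/7 and P* = 1504/21.
With the rebate, buyers effectively pay Pb = Ps − 42, where Ps is the price sellers receive.
On the curves, Pb = 736/9 - (1/9)Q and Ps = 32/3 + (2/3)Q; the wedge Ps − Pb = 42 gives 32/3 + (2/3)Q − (736/9 - (1/9)Q) = 42, so Q' = 1018/7.
Then Pb = 736/9 − (1/9)·(1018/7) = 1378/21 and Ps = 32/3 + (2/3)·(1018/7) = 2260/21.
Buyers' price falls by P* − Pb = 1504/21 − 1378/21 = 6; sellers' price rises by Ps − P* = 2260/21 − 1504/21 = 36.

Buyers gain $6 per unit; sellers gain $36 per unit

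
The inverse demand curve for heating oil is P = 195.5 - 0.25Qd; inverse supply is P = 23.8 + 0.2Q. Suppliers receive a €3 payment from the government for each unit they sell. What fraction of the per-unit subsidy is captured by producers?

Producer share = 4/9

Pre-subsidy: 195.5 - 0.25Q = 23.8 + 0.2Q gives Q* = 3434/9 and P* = 901/9.
With the subsidy, sellers receive Ps = Pb + 3 for each unit, where Pb is the price buyers pay.
On the curves, Pb = 195.5 - 0.25Q and Ps = 23.8 + 0.2Q; the wedge Ps − Pb = 3 gives 23.8 + 0.2Q − (195.5 - 0.25Q) = 3, so Q' = 3494/9.
Then Pb = 195.5 − 0.25·(3494/9) = 886/9 and Ps = 23.8 + 0.2·(3494/9) = 913/9.
Buyers' price falls by P* − Pb = 901/9 − 886/9 = 5/3; sellers' price rises by Ps − P* = 913/9 − 901/9 = 4/3.
So producers capture (4/3)/3 = 4/9 of each unit of subsidy.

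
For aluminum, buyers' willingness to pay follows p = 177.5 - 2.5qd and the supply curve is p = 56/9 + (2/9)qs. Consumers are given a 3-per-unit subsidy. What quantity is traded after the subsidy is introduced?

Pre-subsidy: 177.5 - 2.5q = 56/9 + (2/9)q gives q* = 3083/49 and p* = 990/49.
With the rebate, buyers effectively pay pb = ps − 3, where ps is the price sellers receive.
On the curves, pb = 177.5 - 2.5q and ps = 56/9 + (2/9)q; the wedge ps − pb = 3 gives 56/9 + (2/9)q − (177.5 - 2.5q) = 3, so q' = 3137/49.
Then pb = 177.5 − 2.5·(3137/49) = 855/49 and ps = 56/9 + (2/9)·(3137/49) = 1002/49.

q' = 3137/49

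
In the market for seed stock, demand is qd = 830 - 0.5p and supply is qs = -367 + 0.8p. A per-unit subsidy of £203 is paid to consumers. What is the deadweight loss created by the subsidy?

Pre-subsidy: 830 - 0.5p = -367 + 0.8p gives p* = 11970/13, q* = 4805/13.
With the rebate, buyers effectively pay pb = ps − 203, where ps is the price sellers receive.
Demand in terms of ps becomes qd = 830 − 0.5(ps − 203) = 931.5 - 0.5ps. Setting this equal to supply: 931.5 - 0.5ps = -367 + 0.8ps, so ps = 12985/13.
Buyers pay pb = 12985/13 − 203 = 10346/13; q' = -367 + 0.8·(12985/13) = 5617/13.
The subsidy expands output by 5617/13 − 4805/13 = 812/13 past the efficient level; on those units the gap between marginal cost and willingness to pay runs from 0 up to 203.
DWL = ½ × 203 × 812/13 = 82418/13.

Deadweight loss = 82418/13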